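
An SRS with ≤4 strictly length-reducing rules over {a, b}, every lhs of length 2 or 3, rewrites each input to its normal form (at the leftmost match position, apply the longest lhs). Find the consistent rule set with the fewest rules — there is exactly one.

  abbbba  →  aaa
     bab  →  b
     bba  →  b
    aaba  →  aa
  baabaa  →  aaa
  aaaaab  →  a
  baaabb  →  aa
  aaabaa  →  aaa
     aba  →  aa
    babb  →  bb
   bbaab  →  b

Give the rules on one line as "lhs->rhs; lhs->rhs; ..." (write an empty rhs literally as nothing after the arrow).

  | abbbba => aabba => abba => aaa
  | bab => b
  | bba => b
  | aaba => aba => aa

aab->ab; ab->a; abb->aa; ba->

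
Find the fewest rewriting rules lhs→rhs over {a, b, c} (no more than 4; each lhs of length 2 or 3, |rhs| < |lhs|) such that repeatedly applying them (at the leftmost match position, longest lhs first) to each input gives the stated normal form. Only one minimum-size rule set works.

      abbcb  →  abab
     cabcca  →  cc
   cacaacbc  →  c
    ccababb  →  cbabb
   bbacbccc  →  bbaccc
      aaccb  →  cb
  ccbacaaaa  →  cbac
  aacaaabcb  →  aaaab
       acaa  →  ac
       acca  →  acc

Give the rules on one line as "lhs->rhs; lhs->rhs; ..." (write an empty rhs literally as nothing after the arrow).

  | abbcb => abab
  | cabcca => cbcca => caca => cca => cc
  | cacaacbc => ccaacbc => ccacbc => cccbc => ccbc => cbc => ca => c
  | ccababb => ccbabb => cbabb

aac->; bc->a; ca->c; ccb->cb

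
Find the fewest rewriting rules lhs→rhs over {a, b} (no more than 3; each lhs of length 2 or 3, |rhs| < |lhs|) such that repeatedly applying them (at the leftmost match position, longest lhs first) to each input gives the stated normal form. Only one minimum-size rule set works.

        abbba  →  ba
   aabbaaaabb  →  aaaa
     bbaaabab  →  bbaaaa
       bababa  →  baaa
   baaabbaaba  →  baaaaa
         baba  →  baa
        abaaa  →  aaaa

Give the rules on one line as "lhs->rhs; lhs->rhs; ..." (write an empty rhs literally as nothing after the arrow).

ab->a; abb->

  | abbba => ba
  | aabbaaaabb => aaaaabb => aaaa
  | bbaaabab => bbaaaab => bbaaaa
  | bababa => baaba => baaa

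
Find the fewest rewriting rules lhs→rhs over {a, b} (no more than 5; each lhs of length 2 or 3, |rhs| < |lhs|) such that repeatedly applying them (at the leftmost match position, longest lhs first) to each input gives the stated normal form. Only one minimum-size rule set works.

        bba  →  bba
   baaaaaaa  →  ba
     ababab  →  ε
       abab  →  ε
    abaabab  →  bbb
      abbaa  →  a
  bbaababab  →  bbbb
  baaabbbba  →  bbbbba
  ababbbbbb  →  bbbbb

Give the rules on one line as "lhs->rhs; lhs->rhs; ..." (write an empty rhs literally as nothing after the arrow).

aa->b; ab->; baa->a; bab->bb

  | bba
  | baaaaaaa => aaaaaa => baaaa => aaa => ba
  | ababab => abab => ab => ε
  | abab => ab => ε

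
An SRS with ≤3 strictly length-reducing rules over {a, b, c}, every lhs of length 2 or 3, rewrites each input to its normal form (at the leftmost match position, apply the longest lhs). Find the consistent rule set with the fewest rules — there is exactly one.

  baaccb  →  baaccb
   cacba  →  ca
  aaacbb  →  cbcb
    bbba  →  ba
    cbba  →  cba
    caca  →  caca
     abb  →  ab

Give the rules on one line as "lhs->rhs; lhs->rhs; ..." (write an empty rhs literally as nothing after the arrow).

  | baaccb
  | cacba => ca
  | aaacbb => cbcbb => cbcb
  | bbba => bba => ba

aaa->cb; acb->; bb->b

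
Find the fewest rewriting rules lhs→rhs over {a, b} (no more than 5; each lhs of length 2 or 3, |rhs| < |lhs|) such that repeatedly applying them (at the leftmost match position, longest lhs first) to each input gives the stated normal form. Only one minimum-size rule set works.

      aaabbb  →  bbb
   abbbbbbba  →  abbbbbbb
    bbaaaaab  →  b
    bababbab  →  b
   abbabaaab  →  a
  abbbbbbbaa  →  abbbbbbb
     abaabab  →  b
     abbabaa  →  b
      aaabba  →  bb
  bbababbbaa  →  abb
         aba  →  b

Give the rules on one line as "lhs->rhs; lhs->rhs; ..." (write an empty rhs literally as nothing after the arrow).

aab->ba; aba->b; ba->b; bab->a

  | aaabbb => ababb => bbb
  | abbbbbbba => abbbbbbb
  | bbaaaaab => bbaaaab => bbaaab => bbaab => bbab => ba => b
  | bababbab => aabbab => babab => aab => ba => b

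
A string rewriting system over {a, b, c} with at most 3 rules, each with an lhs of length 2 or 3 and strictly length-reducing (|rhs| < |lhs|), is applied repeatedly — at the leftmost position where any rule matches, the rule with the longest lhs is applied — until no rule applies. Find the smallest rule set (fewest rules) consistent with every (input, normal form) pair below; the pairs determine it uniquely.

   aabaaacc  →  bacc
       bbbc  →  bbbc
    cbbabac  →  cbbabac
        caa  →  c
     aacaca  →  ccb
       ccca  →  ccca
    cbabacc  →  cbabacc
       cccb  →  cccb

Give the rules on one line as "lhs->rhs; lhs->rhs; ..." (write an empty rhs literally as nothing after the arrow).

aa->; aca->cb

  | aabaaacc => baaacc => bacc
  | bbbc
  | cbbabac
  | caa => c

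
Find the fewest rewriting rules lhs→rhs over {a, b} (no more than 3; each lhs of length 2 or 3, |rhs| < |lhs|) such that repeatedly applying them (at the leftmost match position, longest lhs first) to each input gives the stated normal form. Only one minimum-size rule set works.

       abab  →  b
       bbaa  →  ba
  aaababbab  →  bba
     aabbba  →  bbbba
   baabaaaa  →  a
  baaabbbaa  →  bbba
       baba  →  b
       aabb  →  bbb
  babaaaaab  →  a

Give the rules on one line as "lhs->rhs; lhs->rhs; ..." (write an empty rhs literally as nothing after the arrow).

  | abab => aa => b
  | bbaa => ba
  | aaababbab => bababbab => aabbab => bbbab => bba
  | aabbba => bbbba

aa->b; baa->a; bab->a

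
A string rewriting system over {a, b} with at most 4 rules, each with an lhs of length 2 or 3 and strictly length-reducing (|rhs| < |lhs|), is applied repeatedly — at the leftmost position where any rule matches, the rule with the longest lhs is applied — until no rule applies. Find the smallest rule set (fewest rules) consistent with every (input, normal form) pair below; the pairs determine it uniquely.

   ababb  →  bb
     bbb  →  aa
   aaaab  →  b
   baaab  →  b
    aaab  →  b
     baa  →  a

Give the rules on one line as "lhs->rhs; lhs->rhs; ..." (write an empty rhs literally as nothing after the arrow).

  | ababb => babb => bb
  | bbb => aa
  | aaaab => aaab => aab => ab => b
  | baaab => aab => ab => b

ab->b; ba->; bbb->aa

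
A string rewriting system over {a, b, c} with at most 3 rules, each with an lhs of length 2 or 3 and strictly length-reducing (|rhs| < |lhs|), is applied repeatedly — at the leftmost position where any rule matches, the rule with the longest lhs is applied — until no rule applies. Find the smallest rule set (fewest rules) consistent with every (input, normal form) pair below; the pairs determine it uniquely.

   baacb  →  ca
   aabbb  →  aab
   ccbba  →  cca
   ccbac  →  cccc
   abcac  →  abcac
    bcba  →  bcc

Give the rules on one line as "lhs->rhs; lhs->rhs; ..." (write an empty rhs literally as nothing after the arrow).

  | baacb => cacb => ca
  | aabbb => aab
  | ccbba => cca
  | ccbac => cccc

acb->a; ba->c; bb->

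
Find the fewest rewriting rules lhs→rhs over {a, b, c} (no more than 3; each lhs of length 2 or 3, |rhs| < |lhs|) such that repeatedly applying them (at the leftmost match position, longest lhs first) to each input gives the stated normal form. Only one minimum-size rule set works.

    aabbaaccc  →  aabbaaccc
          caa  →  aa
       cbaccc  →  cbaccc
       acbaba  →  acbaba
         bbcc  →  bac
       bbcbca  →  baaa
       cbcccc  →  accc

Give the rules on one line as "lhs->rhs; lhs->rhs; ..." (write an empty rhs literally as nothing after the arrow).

  | aabbaaccc
  | caa => aa
  | cbaccc
  | acbaba

bc->a; ca->a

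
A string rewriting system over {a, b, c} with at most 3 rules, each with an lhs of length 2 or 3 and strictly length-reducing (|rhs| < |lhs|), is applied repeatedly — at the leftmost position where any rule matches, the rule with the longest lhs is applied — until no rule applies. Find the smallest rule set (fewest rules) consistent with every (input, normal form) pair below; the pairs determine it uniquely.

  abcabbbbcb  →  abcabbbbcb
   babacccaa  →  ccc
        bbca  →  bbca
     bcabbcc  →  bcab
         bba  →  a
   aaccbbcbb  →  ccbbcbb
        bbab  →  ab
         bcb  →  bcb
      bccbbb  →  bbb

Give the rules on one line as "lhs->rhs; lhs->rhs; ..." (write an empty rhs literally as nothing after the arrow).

aa->; ba->a; bcc->

  | abcabbbbcb
  | babacccaa => abacccaa => aacccaa => cccaa => ccc
  | bbca
  | bcabbcc => bcab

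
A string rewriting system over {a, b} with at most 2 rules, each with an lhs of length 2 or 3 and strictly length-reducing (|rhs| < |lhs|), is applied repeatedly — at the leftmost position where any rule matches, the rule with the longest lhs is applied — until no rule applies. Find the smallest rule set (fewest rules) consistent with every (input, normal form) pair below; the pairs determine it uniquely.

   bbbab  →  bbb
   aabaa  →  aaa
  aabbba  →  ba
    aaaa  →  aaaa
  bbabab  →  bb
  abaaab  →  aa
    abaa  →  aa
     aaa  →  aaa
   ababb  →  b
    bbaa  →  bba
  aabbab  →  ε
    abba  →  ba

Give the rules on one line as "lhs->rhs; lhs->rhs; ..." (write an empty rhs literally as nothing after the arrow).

  | bbbab => bbb
  | aabaa => aaa
  | aabbba => abba => ba
  | aaaa

ab->; baa->ba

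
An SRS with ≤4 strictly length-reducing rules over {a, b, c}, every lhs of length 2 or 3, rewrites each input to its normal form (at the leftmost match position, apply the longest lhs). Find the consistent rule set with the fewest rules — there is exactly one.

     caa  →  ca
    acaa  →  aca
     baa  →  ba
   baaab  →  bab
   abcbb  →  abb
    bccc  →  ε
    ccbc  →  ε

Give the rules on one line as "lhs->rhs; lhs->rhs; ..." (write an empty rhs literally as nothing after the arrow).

  | caa => ca
  | acaa => aca
  | baa => ba
  | baaab => baab => bab

aa->a; bc->; cc->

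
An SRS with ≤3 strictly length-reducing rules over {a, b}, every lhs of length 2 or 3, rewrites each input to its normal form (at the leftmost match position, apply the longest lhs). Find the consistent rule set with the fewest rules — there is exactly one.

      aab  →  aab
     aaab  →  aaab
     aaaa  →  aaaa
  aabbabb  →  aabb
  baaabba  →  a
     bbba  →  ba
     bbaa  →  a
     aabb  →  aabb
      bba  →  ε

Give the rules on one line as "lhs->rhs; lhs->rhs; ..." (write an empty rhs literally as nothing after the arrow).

  | aab
  | aaab
  | aaaa
  | aabbabb => aabb

baa->; bba->; bbb->b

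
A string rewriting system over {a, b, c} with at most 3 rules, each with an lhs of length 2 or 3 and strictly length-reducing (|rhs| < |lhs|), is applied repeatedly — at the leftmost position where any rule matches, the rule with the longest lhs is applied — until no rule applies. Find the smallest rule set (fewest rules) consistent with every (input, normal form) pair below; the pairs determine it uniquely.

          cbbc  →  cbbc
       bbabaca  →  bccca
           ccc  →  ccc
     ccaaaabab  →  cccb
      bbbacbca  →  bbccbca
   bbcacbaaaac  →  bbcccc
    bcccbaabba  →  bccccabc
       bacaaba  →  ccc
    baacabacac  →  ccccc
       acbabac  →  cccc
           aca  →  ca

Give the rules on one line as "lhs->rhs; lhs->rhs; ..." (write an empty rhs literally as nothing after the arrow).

ac->c; ba->c

  | cbbc
  | bbabaca => bcbaca => bccca
  | ccc
  | ccaaaabab => ccaaaacb => ccaaacb => ccaacb => ccacb => cccb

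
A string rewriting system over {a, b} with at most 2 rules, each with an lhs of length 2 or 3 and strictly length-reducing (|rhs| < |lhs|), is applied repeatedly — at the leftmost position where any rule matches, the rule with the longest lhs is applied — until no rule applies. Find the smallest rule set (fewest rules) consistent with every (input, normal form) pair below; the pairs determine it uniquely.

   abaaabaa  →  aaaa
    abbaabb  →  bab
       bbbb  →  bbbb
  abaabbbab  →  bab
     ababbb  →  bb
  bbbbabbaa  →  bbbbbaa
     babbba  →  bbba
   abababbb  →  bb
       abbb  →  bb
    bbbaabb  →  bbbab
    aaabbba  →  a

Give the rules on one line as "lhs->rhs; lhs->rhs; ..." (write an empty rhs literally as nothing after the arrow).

aba->a; abb->b

  | abaaabaa => aaabaa => aaaa
  | abbaabb => baabb => bab
  | bbbb
  | abaabbbab => aabbbab => abbab => bab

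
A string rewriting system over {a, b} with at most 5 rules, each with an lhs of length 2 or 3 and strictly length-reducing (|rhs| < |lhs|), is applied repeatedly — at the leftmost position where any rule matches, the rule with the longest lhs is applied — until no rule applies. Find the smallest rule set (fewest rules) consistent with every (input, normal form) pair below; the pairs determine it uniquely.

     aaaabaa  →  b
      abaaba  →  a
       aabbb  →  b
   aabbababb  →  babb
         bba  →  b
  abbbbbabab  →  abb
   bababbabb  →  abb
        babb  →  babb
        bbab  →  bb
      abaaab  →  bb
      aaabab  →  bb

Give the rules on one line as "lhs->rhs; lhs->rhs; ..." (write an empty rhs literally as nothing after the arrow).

  | aaaabaa => baabaa => bbbaa => aa => b
  | abaaba => baaba => bbba => a
  | aabbb => bbbb => b
  | aabbababb => bbbababb => ababb => babb

aa->b; aba->ba; bba->b; bbb->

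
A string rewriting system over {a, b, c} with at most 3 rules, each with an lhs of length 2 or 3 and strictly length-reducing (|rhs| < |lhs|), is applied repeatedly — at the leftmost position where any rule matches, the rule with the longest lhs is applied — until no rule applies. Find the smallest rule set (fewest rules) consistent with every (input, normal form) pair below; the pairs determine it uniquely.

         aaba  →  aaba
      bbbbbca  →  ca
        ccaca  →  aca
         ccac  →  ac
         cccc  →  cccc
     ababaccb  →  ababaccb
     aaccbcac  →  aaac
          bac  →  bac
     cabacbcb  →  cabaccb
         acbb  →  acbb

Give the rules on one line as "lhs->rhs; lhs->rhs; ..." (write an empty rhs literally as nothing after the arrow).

bc->c; cac->ac

  | aaba
  | bbbbbca => bbbbca => bbbca => bbca => bca => ca
  | ccaca => caca => aca
  | ccac => cac => ac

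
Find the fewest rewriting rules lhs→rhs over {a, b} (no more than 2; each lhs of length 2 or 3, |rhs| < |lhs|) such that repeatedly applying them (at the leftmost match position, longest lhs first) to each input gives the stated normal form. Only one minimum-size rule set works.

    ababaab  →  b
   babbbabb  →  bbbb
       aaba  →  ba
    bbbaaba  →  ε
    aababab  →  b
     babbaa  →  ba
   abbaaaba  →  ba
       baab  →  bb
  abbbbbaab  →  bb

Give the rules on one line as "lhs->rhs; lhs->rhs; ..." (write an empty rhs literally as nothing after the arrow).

ab->b; bba->

  | ababaab => babaab => bbaab => ab => b
  | babbbabb => bbbbabb => bbbb
  | aaba => aba => ba
  | bbbaaba => baba => bba => ε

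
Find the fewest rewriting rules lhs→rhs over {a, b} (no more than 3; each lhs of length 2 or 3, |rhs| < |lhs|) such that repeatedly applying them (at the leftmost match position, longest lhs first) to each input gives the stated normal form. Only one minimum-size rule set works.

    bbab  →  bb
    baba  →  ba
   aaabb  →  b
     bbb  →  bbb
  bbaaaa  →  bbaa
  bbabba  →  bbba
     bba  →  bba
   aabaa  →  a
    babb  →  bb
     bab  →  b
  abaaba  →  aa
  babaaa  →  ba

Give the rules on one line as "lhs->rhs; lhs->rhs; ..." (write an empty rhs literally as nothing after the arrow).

  | bbab => bb
  | baba => ba
  | aaabb => abb => b
  | bbb

aaa->a; ab->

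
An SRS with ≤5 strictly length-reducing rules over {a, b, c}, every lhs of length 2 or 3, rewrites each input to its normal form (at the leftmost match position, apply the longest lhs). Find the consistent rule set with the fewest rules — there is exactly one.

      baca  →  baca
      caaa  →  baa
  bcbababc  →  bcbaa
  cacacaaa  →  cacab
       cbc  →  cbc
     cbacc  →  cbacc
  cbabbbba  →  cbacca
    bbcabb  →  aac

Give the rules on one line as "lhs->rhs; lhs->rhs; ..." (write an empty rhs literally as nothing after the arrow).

  | baca
  | caaa => baa
  | bcbababc => bcbabbc => bcbaa
  | cacacaaa => cacabaa => cacaba => cacab

aba->ab; bb->c; bbc->a; caa->ba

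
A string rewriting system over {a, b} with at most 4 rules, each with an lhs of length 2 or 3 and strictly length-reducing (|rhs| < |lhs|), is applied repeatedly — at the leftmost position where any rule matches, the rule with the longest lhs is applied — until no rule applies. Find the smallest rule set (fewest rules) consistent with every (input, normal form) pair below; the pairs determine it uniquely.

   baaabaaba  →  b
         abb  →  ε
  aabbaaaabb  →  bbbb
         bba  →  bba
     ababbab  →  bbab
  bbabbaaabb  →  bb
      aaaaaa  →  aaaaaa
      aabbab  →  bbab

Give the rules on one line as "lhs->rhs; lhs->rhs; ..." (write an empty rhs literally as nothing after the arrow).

  | baaabaaba => babaaba => baba => b
  | abb => ε
  | aabbaaaabb => bbaaaabb => bbaabb => bbbb
  | bba

aab->b; aba->; abb->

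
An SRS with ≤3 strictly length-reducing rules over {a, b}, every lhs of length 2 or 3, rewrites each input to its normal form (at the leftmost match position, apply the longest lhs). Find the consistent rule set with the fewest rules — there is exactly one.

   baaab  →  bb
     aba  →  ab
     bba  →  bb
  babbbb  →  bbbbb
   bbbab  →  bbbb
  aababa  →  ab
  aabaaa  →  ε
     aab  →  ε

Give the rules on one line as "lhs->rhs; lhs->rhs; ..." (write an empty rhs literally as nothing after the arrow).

  | baaab => baab => bab => bb
  | aba => ab
  | bba => bb
  | babbbb => bbbbb

aaa->; aab->; ba->b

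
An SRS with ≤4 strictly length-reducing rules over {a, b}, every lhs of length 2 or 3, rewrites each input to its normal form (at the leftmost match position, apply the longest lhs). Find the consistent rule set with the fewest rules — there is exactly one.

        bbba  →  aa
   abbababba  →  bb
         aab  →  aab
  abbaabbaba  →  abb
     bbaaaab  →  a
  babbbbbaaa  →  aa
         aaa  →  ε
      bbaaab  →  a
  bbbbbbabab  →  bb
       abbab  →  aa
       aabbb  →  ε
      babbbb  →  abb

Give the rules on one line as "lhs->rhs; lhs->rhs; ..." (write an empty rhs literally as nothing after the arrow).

aaa->; aba->b; ba->b; bbb->a

  | bbba => aa
  | abbababba => abbbabba => aaabba => bba => bb
  | aab
  | abbaabbaba => abbabbaba => abbbbaba => aababa => abba => abb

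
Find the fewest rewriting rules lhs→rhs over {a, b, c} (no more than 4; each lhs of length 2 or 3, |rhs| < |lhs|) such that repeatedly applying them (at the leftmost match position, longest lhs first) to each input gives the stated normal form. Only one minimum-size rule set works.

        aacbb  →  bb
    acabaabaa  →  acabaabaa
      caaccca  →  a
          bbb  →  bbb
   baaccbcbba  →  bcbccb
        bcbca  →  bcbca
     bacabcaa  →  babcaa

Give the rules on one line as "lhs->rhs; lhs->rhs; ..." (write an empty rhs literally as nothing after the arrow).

aac->; bac->b; bba->cb; ccc->

  | aacbb => bb
  | acabaabaa
  | caaccca => ccca => a
  | bbb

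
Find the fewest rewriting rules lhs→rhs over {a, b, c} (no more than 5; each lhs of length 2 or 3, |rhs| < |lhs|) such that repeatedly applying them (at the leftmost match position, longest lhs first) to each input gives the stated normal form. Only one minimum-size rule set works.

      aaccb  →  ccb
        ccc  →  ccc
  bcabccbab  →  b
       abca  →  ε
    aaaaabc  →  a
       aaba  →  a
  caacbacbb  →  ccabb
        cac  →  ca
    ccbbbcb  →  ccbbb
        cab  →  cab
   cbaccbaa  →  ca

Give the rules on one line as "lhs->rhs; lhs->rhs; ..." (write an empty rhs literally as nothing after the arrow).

aa->; ac->a; ba->a; bc->

  | aaccb => ccb
  | ccc
  | bcabccbab => abccbab => acbab => abab => aab => b
  | abca => aa => ε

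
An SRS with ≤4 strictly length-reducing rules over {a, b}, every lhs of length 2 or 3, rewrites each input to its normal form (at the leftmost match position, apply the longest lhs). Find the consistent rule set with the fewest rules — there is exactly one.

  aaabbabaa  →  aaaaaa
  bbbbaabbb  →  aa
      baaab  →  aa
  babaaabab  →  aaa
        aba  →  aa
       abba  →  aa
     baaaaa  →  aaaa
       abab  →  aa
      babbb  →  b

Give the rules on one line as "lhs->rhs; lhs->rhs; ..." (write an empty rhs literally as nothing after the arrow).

  | aaabbabaa => aaababaa => aaaabaa => aaaaaa
  | bbbbaabbb => bbaabbb => aabbb => aabb => aab => aa
  | baaab => aab => aa
  | babaaabab => baaabab => aabab => aaab => aaa

ab->a; ba->; bb->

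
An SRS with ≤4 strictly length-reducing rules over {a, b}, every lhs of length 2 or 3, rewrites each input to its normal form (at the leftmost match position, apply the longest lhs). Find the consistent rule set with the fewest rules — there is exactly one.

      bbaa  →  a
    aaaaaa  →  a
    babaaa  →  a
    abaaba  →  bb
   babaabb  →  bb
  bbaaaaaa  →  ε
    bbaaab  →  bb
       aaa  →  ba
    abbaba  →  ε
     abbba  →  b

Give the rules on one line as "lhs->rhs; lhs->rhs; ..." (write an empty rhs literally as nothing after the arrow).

  | bbaa => a
  | aaaaaa => baaaa => bbaa => a
  | babaaa => baaaa => bbaa => a
  | abaaba => aaaba => baba => baa => bb

aa->b; ab->a; bba->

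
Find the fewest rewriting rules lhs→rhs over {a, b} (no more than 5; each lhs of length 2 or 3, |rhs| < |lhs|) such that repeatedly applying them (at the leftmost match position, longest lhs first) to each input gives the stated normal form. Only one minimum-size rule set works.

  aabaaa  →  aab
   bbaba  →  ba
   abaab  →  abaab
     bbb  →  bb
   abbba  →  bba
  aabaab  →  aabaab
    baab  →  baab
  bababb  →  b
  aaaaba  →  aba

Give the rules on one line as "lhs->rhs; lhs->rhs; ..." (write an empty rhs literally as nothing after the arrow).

aaa->; abb->b; bab->; bbb->bb

  | aabaaa => aab
  | bbaba => ba
  | abaab
  | bbb => bb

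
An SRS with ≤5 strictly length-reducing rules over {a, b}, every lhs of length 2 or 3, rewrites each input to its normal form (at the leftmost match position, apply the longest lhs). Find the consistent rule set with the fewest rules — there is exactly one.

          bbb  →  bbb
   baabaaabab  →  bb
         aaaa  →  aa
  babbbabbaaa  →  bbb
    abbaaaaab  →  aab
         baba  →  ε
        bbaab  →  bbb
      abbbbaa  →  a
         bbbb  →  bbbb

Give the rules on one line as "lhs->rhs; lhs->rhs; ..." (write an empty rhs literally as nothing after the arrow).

  | bbb
  | baabaaabab => bbaaabab => bbabab => bbab => bb
  | aaaa => aa
  | babbbabbaaa => bbbabbaaa => bbbbaaa => bbbba => bbb

aaa->a; abb->a; ba->; baa->b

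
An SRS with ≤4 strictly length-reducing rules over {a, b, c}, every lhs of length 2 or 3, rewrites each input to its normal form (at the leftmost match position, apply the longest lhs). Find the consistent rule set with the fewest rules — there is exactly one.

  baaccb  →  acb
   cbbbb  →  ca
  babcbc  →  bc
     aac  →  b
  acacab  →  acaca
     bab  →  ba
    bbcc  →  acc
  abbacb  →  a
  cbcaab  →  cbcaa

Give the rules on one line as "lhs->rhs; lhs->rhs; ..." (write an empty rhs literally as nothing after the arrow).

  | baaccb => bbcb => acb
  | cbbbb => cabb => cab => ca
  | babcbc => bacbc => bc
  | aac => b

aac->b; ab->a; bac->; bb->a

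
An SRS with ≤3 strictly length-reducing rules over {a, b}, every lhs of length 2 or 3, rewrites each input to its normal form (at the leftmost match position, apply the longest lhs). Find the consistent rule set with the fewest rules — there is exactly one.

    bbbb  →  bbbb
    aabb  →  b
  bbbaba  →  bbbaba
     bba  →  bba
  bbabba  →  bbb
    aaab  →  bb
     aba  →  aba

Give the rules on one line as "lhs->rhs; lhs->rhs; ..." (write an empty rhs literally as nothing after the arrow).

  | bbbb
  | aabb => aaa => b
  | bbbaba
  | bba

aaa->b; abb->aa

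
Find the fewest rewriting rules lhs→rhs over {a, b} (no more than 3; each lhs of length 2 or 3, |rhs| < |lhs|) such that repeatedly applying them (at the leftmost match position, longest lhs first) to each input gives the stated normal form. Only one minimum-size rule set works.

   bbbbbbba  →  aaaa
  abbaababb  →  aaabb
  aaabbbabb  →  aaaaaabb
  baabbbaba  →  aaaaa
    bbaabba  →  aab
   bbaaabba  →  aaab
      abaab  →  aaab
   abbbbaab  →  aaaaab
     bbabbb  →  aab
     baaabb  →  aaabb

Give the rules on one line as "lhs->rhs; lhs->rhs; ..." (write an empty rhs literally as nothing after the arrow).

ba->; baa->aa; bbb->aa

  | bbbbbbba => aabbbba => aaaaba => aaaa
  | abbaababb => abaababb => aaababb => aaabb
  | aaabbbabb => aaaaaabb
  | baabbbaba => aabbbaba => aaaaaba => aaaaa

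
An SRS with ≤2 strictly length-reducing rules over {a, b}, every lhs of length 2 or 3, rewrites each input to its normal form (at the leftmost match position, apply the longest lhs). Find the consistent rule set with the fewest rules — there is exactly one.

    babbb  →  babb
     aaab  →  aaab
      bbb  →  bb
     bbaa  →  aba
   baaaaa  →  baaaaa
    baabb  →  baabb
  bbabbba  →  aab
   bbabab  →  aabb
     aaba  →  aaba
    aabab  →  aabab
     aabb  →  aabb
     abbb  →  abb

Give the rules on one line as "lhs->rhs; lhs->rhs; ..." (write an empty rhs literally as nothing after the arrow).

bba->ab; bbb->bb

  | babbb => babb
  | aaab
  | bbb => bb
  | bbaa => aba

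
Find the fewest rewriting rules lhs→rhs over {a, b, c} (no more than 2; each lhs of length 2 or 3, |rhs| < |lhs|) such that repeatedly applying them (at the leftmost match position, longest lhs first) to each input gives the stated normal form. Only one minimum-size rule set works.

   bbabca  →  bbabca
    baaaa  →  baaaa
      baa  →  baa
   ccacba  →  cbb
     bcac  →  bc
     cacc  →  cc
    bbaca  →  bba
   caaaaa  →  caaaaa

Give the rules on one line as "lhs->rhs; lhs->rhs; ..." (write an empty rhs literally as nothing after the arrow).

ac->; cba->bb

  | bbabca
  | baaaa
  | baa
  | ccacba => ccba => cbb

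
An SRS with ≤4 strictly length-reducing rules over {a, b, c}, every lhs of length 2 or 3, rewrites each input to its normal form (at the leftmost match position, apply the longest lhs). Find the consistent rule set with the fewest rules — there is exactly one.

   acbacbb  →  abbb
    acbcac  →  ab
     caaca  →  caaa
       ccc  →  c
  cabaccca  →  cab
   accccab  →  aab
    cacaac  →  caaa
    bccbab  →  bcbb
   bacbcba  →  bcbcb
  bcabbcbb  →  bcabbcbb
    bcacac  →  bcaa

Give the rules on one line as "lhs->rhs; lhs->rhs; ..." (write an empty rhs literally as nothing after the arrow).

abc->ab; ac->a; ba->b; cc->c

  | acbacbb => abacbb => abcbb => abbb
  | acbcac => abcac => abac => abc => ab
  | caaca => caaa
  | ccc => cc => c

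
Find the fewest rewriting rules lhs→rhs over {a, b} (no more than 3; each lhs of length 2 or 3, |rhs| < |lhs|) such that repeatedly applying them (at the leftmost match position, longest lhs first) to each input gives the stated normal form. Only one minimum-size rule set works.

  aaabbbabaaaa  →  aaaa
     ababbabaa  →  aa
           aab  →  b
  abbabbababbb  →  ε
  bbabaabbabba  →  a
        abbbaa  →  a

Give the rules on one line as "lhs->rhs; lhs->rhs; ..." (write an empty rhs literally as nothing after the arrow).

ab->b; baa->a; bb->

  | aaabbbabaaaa => aabbbabaaaa => abbbabaaaa => bbbabaaaa => babaaaa => bbaaaa => aaaa
  | ababbabaa => babbabaa => bbbabaa => babaa => bbaa => aa
  | aab => ab => b
  | abbabbababbb => bbabbababbb => abbababbb => bbababbb => ababbb => babbb => bbbb => bb => ε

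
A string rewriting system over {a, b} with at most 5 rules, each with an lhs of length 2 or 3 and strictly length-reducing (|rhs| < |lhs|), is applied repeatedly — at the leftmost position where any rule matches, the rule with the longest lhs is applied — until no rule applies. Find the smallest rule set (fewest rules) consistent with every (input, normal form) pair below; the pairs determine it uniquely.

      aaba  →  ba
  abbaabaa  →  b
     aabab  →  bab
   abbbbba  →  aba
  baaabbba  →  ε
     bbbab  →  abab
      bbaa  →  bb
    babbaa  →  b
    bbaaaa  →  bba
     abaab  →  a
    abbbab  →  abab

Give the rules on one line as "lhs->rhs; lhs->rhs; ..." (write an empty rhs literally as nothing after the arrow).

  | aaba => ba
  | abbaabaa => aaabaa => baa => b
  | aabab => bab
  | abbbbba => abbba => aba

aa->; aaa->; abb->a; bbb->ab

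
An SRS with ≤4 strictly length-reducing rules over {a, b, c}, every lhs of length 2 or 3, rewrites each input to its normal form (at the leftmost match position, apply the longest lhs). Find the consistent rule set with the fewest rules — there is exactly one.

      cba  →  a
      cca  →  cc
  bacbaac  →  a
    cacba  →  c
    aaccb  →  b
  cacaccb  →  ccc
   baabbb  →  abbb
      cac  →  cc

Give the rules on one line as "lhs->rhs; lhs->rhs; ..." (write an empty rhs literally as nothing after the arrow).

ac->; ba->; ca->c; cb->

  | cba => a
  | cca => cc
  | bacbaac => cbaac => aac => a
  | cacba => ccba => ca => c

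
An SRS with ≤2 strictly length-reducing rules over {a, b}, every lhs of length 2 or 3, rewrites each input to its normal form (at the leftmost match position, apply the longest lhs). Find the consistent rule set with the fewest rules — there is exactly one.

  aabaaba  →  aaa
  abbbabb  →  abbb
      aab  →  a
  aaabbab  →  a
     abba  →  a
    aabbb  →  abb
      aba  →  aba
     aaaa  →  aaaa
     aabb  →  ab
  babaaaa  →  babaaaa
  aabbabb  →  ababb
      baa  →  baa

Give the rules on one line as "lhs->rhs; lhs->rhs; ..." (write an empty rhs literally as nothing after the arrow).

  | aabaaba => aaaba => aaa
  | abbbabb => abbb
  | aab => a
  | aaabbab => aabab => aab => a

aab->a; bba->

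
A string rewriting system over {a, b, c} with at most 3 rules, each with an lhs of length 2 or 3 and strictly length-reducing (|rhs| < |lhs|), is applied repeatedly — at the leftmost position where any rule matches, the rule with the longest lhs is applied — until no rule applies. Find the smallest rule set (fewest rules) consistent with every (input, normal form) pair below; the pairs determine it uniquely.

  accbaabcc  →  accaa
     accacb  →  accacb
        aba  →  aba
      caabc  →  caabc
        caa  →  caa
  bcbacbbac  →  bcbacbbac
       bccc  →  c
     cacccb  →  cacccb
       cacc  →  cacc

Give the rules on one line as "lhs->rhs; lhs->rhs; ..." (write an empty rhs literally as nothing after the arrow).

baa->aa; bcc->

  | accbaabcc => accaabcc => accaa
  | accacb
  | aba
  | caabc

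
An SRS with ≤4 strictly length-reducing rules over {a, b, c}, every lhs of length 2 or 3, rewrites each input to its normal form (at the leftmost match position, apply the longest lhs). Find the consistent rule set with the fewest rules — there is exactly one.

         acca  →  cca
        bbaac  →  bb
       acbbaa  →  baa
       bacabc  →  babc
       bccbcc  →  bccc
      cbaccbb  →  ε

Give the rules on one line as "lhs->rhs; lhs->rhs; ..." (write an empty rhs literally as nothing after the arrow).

ac->c; bac->b; cb->

  | acca => cca
  | bbaac => bbac => bb
  | acbbaa => cbbaa => baa
  | bacabc => babc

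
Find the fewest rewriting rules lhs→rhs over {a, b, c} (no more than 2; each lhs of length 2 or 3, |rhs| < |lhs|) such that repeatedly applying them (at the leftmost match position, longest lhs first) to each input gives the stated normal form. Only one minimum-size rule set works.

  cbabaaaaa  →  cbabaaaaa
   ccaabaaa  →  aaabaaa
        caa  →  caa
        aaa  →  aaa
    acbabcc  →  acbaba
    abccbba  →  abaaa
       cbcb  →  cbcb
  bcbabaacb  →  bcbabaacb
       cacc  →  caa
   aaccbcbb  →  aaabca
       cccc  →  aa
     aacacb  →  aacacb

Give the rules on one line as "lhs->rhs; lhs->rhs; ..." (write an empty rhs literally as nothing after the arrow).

bb->a; cc->a

  | cbabaaaaa
  | ccaabaaa => aaabaaa
  | caa
  | aaa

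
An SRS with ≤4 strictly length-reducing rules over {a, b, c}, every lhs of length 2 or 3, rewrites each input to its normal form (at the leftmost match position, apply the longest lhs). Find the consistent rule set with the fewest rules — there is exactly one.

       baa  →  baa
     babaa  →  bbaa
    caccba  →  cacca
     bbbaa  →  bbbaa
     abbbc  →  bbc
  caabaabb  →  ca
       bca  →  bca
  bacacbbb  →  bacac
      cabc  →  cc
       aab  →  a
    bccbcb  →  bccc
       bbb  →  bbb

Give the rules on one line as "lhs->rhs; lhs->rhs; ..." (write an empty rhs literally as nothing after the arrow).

  | baa
  | babaa => bbaa
  | caccba => cacca
  | bbbaa

ab->; bab->bb; cb->c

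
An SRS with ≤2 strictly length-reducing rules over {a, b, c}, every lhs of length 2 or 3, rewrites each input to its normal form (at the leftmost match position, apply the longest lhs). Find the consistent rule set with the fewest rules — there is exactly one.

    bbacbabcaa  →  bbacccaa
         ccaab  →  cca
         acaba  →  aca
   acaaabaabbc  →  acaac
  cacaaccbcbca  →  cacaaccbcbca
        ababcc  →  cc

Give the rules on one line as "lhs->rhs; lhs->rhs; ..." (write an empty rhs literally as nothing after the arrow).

  | bbacbabcaa => bbacccaa
  | ccaab => cca
  | acaba => aca
  | acaaabaabbc => acaaaabbc => acaaabc => acaac

ab->; bab->c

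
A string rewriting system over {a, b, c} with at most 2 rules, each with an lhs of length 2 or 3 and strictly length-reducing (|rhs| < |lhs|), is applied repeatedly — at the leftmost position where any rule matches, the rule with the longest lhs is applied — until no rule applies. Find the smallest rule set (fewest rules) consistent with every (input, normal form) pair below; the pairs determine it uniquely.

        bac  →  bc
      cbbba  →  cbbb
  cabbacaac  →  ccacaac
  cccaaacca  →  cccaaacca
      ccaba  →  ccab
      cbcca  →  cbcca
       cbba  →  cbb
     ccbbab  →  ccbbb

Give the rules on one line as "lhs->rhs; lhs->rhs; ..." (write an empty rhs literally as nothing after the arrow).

abb->c; ba->b

  | bac => bc
  | cbbba => cbbb
  | cabbacaac => ccacaac
  | cccaaacca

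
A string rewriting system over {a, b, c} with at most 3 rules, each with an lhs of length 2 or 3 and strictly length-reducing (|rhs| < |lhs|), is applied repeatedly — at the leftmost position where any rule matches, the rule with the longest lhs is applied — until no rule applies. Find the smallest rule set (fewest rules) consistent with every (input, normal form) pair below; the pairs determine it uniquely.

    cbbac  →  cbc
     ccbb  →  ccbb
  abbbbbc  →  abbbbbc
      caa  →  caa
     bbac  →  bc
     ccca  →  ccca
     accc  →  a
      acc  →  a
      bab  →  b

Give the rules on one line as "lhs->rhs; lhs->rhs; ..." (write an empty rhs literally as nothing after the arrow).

  | cbbac => cbc
  | ccbb
  | abbbbbc
  | caa

ac->a; ba->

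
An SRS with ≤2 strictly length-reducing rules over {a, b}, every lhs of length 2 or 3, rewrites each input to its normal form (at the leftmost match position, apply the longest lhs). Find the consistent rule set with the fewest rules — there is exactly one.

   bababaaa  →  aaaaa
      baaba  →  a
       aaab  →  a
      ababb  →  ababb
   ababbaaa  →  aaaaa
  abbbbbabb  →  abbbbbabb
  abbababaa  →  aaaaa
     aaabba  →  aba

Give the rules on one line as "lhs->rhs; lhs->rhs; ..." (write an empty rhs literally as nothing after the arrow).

aab->; baa->aa

  | bababaaa => babaaaa => baaaaa => aaaaa
  | baaba => aaba => a
  | aaab => a
  | ababb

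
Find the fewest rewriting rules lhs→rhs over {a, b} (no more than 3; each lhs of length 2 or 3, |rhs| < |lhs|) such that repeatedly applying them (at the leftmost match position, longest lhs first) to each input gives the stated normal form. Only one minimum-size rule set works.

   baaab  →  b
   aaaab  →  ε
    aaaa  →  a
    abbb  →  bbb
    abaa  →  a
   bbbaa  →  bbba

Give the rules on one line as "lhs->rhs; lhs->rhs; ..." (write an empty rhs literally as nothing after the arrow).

aa->a; ab->; abb->bb

  | baaab => baab => bab => b
  | aaaab => aaab => aab => ab => ε
  | aaaa => aaa => aa => a
  | abbb => bbb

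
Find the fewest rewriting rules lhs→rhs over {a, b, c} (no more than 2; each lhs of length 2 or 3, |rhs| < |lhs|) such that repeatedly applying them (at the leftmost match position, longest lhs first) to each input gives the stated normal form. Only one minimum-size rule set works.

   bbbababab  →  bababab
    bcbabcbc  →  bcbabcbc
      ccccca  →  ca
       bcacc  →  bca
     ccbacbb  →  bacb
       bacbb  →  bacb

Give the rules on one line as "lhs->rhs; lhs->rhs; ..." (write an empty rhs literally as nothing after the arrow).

bb->b; cc->

  | bbbababab => bbababab => bababab
  | bcbabcbc
  | ccccca => ccca => ca
  | bcacc => bca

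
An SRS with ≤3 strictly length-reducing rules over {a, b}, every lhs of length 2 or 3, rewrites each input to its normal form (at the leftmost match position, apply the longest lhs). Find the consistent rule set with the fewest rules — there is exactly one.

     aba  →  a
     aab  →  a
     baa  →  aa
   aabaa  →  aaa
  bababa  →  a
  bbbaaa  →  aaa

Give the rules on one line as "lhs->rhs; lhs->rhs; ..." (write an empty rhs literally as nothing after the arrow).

  | aba => a
  | aab => a
  | baa => aa
  | aabaa => aaa

ab->; ba->a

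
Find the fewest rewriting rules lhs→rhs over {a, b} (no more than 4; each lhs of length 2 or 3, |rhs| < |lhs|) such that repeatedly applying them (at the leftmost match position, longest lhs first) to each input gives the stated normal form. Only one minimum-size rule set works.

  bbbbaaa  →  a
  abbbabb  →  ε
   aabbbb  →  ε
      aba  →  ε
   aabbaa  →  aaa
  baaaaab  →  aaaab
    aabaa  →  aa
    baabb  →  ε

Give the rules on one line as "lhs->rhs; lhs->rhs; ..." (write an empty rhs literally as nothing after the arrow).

  | bbbbaaa => bbbaa => bba => ba => a
  | abbbabb => babb => abb => ε
  | aabbbb => abb => ε
  | aba => ε

aba->; abb->; ba->a; baa->a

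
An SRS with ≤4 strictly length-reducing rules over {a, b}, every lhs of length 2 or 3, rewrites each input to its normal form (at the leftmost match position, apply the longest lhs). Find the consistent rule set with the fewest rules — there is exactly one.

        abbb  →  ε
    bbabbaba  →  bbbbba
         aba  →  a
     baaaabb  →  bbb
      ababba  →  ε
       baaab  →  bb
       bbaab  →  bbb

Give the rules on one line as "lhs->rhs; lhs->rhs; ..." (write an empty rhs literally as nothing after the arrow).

aa->; ab->; abb->a; bab->bb

  | abbb => ab => ε
  | bbabbaba => bbbbaba => bbbbba
  | aba => a
  | baaaabb => baabb => bbb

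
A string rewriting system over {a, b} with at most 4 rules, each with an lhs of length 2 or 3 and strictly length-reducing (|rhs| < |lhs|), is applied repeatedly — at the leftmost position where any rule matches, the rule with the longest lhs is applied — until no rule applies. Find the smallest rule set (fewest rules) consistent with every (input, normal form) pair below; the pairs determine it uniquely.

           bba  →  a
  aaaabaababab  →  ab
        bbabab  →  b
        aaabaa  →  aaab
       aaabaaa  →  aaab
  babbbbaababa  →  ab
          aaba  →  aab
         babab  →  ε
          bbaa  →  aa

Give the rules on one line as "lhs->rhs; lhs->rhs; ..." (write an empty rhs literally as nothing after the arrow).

  | bba => a
  | aaaabaababab => aaaabababab => aaaabbabab => aaababab => aaabbab => aabab => aabb => ab
  | bbabab => abab => abb => b
  | aaabaa => aaaba => aaab

aba->ab; abb->b; bb->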